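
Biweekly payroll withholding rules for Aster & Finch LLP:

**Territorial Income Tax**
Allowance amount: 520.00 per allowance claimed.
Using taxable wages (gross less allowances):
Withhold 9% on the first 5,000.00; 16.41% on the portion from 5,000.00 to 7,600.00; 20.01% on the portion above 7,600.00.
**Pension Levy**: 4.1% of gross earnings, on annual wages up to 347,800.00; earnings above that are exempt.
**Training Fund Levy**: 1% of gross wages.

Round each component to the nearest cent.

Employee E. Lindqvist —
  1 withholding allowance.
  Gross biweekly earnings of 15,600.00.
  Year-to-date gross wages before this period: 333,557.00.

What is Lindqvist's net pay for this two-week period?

Territorial Income Tax: taxable = 15,600.00 − 1×520.00 = 15,080.00
  876.66 + 20.01% × (15,080.00 − 7,600.00) = 876.66 + 20.01% × 7,480.00 = 2,373.41
Pension Levy: cap 347,800.00 − YTD 333,557.00 = 14,243.00 subject; 4.1% × 14,243.00 = 583.96
Training Fund Levy: 1% × 15,600.00 = 156.00
Total withheld: 2,373.41 + 583.96 + 156.00 = 3,113.37
Net pay: 15,600.00 − 3,113.37 = 12,486.63

12,486.63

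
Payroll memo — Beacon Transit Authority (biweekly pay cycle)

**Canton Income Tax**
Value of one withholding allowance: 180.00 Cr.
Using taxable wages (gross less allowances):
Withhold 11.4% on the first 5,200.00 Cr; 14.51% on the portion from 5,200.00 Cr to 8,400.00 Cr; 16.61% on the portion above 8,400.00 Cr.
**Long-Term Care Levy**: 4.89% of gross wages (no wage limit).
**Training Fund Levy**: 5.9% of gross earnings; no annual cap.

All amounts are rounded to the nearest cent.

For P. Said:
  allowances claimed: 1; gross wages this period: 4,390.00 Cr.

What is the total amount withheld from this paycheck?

Canton Income Tax: taxable = 4,390.00 Cr − 1×180.00 Cr = 4,210.00 Cr
  11.4% × 4,210.00 Cr = 479.94 Cr
Long-Term Care Levy: 4.89% × 4,390.00 Cr = 214.67 Cr
Training Fund Levy: 5.9% × 4,390.00 Cr = 259.01 Cr
Total: 479.94 Cr + 214.67 Cr + 259.01 Cr = 953.62 Cr

953.62 Cr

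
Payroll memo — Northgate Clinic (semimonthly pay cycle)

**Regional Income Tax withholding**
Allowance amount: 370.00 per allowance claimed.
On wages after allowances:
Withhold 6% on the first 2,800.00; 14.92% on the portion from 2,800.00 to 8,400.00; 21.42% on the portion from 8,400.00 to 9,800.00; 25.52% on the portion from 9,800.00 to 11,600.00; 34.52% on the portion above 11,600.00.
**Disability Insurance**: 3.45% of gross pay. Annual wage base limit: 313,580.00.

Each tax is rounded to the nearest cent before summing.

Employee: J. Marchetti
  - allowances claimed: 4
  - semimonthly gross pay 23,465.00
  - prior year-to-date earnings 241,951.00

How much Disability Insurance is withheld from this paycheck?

Disability Insurance: 3.45% × 23,465.00 = 809.54

809.54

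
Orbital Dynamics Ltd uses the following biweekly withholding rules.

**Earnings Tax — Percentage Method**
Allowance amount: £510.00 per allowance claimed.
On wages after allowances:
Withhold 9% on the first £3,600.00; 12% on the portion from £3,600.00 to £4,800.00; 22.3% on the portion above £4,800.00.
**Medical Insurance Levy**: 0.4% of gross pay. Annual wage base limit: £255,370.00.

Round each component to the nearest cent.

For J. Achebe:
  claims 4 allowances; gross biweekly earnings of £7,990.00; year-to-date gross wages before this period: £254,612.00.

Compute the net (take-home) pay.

£7,262.52

Earnings Tax: taxable = £7,990.00 − 4×£510.00 = £5,950.00
  £468.00 + 22.3% × (£5,950.00 − £4,800.00) = £468.00 + 22.3% × £1,150.00 = £724.45
Medical Insurance Levy: cap £255,370.00 − YTD £254,612.00 = £758.00 subject; 0.4% × £758.00 = £3.03
Total withheld: £724.45 + £3.03 = £727.48
Net pay: £7,990.00 − £727.48 = £7,262.52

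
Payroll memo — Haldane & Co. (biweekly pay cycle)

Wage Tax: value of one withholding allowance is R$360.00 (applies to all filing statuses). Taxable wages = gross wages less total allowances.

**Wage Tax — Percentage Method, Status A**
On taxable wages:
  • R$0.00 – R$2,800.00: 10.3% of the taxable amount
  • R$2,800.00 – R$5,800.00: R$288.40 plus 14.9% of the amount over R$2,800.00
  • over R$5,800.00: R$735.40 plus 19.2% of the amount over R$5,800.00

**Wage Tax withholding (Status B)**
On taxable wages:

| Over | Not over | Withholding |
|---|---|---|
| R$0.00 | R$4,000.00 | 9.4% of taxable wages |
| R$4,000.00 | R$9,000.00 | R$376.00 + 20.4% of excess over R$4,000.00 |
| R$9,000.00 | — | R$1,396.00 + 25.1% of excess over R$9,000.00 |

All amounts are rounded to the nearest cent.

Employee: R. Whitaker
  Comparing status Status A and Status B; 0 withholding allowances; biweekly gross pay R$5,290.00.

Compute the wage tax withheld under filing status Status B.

Wage Tax (Status B): taxable = R$5,290.00
  R$376.00 + 20.4% × (R$5,290.00 − R$4,000.00) = R$376.00 + 20.4% × R$1,290.00 = R$639.16

R$639.16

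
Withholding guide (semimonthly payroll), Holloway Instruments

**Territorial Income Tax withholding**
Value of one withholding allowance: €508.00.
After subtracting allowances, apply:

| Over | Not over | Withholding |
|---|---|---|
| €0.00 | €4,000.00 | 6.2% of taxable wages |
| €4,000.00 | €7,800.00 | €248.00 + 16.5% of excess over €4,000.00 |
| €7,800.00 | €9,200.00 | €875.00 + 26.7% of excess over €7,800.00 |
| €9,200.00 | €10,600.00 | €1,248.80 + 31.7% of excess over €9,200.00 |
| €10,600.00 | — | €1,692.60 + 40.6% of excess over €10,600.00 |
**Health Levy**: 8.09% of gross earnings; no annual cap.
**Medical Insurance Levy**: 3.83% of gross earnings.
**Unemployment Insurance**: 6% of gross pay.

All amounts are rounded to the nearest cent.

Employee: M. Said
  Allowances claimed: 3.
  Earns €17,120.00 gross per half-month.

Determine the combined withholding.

Territorial Income Tax: taxable = €17,120.00 − 3×€508.00 = €15,596.00
  €1,692.60 + 40.6% × (€15,596.00 − €10,600.00) = €1,692.60 + 40.6% × €4,996.00 = €3,720.98
Health Levy: 8.09% × €17,120.00 = €1,385.01
Medical Insurance Levy: 3.83% × €17,120.00 = €655.70
Unemployment Insurance: 6% × €17,120.00 = €1,027.20
Total: €3,720.98 + €1,385.01 + €655.70 + €1,027.20 = €6,788.89

€6,788.89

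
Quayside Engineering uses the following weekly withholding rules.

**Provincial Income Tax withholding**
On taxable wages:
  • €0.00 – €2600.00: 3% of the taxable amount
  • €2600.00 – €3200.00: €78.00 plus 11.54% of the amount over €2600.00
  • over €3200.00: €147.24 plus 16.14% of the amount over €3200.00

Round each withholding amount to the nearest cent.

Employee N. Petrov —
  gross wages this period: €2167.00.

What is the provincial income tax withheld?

€65.01

Provincial Income Tax: taxable = €2167.00
  3% × €2167.00 = €65.01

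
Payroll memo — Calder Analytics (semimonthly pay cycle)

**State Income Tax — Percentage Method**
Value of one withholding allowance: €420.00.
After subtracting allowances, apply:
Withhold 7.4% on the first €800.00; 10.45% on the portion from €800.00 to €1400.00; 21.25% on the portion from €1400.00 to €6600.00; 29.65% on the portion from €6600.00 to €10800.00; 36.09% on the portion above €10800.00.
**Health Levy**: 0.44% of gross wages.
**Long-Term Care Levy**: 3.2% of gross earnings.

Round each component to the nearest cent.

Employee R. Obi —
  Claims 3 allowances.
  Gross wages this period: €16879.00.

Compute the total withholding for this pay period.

€4825.78

State Income Tax: taxable = €16879.00 − 3×€420.00 = €15619.00
  €2472.20 + 36.09% × (€15619.00 − €10800.00) = €2472.20 + 36.09% × €4819.00 = €4211.38
Health Levy: 0.44% × €16879.00 = €74.27
Long-Term Care Levy: 3.2% × €16879.00 = €540.13
Total: €4211.38 + €74.27 + €540.13 = €4825.78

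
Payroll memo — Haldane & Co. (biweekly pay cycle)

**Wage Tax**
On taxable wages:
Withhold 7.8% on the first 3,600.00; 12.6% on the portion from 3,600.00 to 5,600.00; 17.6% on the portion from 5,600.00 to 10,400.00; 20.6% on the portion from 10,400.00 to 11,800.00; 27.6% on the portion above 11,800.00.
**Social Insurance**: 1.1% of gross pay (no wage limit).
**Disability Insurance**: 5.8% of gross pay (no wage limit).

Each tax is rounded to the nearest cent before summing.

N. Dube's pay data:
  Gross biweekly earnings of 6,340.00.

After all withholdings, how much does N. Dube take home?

Wage Tax: taxable = 6,340.00
  532.80 + 17.6% × (6,340.00 − 5,600.00) = 532.80 + 17.6% × 740.00 = 663.04
Social Insurance: 1.1% × 6,340.00 = 69.74
Disability Insurance: 5.8% × 6,340.00 = 367.72
Total withheld: 663.04 + 69.74 + 367.72 = 1,100.50
Net pay: 6,340.00 − 1,100.50 = 5,239.50

5,239.50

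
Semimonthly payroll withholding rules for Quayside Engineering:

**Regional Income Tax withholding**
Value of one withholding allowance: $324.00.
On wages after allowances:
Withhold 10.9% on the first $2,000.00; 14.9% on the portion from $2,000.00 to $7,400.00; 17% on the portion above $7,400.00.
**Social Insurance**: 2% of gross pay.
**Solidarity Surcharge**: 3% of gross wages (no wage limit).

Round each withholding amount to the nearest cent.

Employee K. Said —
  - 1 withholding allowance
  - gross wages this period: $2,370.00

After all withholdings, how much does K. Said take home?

Regional Income Tax: taxable = $2,370.00 − 1×$324.00 = $2,046.00
  $218.00 + 14.9% × ($2,046.00 − $2,000.00) = $218.00 + 14.9% × $46.00 = $224.85
Social Insurance: 2% × $2,370.00 = $47.40
Solidarity Surcharge: 3% × $2,370.00 = $71.10
Total withheld: $224.85 + $47.40 + $71.10 = $343.35
Net pay: $2,370.00 − $343.35 = $2,026.65

$2,026.65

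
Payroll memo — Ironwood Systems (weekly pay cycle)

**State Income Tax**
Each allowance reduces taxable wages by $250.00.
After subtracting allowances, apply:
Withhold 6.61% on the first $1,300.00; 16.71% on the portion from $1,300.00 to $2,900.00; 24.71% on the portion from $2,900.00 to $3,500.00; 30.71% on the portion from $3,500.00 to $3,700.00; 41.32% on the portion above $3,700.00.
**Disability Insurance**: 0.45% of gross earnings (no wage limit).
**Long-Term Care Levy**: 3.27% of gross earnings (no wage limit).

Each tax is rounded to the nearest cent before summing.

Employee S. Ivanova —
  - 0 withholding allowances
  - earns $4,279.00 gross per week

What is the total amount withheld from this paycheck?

$961.39

State Income Tax: taxable = $4,279.00
  $562.97 + 41.32% × ($4,279.00 − $3,700.00) = $562.97 + 41.32% × $579.00 = $802.21
Disability Insurance: 0.45% × $4,279.00 = $19.26
Long-Term Care Levy: 3.27% × $4,279.00 = $139.92
Total: $802.21 + $19.26 + $139.92 = $961.39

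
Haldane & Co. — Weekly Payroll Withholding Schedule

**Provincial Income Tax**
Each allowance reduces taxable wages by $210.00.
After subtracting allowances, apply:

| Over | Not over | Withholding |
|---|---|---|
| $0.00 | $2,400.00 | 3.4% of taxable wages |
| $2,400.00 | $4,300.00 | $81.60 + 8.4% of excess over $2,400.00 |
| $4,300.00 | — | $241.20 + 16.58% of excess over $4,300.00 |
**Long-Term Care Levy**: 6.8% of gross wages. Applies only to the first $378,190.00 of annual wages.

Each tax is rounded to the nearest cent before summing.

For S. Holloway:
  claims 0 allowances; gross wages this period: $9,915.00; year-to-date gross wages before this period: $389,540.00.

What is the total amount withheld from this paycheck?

$1,172.17

Provincial Income Tax: taxable = $9,915.00
  $241.20 + 16.58% × ($9,915.00 − $4,300.00) = $241.20 + 16.58% × $5,615.00 = $1,172.17
Long-Term Care Levy: YTD $389,540.00 ≥ cap $378,190.00 → $0.00
Total: $1,172.17 + $0.00 = $1,172.17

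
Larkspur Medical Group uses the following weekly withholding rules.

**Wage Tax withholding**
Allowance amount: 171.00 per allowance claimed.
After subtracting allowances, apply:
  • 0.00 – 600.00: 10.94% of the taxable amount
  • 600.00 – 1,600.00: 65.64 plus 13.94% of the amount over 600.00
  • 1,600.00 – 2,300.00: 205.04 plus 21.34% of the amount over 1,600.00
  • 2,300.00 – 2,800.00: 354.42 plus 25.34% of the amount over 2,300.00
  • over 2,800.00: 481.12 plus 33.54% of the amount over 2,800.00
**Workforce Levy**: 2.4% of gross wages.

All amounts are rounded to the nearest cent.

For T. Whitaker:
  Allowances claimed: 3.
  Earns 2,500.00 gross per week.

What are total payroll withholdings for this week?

347.63

Wage Tax: taxable = 2,500.00 − 3×171.00 = 1,987.00
  205.04 + 21.34% × (1,987.00 − 1,600.00) = 205.04 + 21.34% × 387.00 = 287.63
Workforce Levy: 2.4% × 2,500.00 = 60.00
Total: 287.63 + 60.00 = 347.63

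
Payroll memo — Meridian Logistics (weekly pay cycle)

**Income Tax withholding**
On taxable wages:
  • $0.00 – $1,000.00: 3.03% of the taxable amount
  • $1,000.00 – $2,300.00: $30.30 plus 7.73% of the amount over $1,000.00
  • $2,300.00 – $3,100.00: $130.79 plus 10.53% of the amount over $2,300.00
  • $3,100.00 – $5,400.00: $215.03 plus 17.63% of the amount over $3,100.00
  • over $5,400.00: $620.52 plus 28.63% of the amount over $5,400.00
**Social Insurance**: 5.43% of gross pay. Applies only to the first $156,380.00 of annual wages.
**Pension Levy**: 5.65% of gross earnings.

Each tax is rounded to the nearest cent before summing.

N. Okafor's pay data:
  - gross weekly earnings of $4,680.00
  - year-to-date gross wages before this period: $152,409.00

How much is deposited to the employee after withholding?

$3,706.37

Income Tax: taxable = $4,680.00
  $215.03 + 17.63% × ($4,680.00 − $3,100.00) = $215.03 + 17.63% × $1,580.00 = $493.58
Social Insurance: cap $156,380.00 − YTD $152,409.00 = $3,971.00 subject; 5.43% × $3,971.00 = $215.63
Pension Levy: 5.65% × $4,680.00 = $264.42
Total withheld: $493.58 + $215.63 + $264.42 = $973.63
Net pay: $4,680.00 − $973.63 = $3,706.37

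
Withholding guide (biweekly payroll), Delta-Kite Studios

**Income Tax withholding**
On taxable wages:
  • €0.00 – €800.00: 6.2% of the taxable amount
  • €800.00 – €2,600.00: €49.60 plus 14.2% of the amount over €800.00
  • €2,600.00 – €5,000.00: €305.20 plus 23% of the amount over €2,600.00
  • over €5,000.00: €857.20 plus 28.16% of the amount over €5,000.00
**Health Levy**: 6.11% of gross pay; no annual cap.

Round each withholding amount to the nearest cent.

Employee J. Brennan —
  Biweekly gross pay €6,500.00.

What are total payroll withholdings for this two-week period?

Income Tax: taxable = €6,500.00
  €857.20 + 28.16% × (€6,500.00 − €5,000.00) = €857.20 + 28.16% × €1,500.00 = €1,279.60
Health Levy: 6.11% × €6,500.00 = €397.15
Total: €1,279.60 + €397.15 = €1,676.75

€1,676.75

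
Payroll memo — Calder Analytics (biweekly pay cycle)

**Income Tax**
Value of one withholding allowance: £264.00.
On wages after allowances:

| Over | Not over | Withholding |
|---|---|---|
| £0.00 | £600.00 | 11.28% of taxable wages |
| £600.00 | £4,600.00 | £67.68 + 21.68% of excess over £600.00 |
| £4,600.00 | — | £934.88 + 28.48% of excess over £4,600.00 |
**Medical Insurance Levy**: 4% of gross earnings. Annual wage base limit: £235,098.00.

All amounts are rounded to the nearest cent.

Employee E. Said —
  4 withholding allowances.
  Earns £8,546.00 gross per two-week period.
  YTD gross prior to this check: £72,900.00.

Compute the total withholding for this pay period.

£2,099.79

Income Tax: taxable = £8,546.00 − 4×£264.00 = £7,490.00
  £934.88 + 28.48% × (£7,490.00 − £4,600.00) = £934.88 + 28.48% × £2,890.00 = £1,757.95
Medical Insurance Levy: 4% × £8,546.00 = £341.84
Total: £1,757.95 + £341.84 = £2,099.79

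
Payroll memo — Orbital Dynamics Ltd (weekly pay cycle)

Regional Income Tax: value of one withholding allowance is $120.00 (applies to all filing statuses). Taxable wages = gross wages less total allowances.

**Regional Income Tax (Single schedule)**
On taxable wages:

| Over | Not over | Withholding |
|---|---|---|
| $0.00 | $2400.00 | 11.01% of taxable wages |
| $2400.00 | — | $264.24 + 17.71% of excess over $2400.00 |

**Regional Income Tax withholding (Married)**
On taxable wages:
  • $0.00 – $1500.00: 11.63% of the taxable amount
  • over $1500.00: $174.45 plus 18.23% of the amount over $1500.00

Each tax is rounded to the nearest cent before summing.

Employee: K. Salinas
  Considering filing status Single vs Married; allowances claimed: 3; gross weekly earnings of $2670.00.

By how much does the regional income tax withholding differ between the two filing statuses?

Regional Income Tax (Single): taxable = $2670.00 − 3×$120.00 = $2310.00
  11.01% × $2310.00 = $254.33
Regional Income Tax (Married): taxable = $2670.00 − 3×$120.00 = $2310.00
  $174.45 + 18.23% × ($2310.00 − $1500.00) = $174.45 + 18.23% × $810.00 = $322.11
Difference: |$254.33 − $322.11| = $67.78 (higher under Married)

$67.78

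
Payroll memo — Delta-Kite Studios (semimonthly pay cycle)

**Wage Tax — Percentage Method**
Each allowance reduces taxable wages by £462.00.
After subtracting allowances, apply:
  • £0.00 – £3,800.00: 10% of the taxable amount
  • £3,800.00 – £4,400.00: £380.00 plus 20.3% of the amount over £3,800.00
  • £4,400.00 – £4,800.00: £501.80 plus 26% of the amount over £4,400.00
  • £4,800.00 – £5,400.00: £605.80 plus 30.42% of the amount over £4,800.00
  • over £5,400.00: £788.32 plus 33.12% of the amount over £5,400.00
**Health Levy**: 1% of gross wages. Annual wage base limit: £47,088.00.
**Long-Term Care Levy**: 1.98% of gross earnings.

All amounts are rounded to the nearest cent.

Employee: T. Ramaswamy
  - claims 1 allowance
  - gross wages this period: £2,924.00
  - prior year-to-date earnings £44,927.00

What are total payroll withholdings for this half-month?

£325.71

Wage Tax: taxable = £2,924.00 − 1×£462.00 = £2,462.00
  10% × £2,462.00 = £246.20
Health Levy: cap £47,088.00 − YTD £44,927.00 = £2,161.00 subject; 1% × £2,161.00 = £21.61
Long-Term Care Levy: 1.98% × £2,924.00 = £57.90
Total: £246.20 + £21.61 + £57.90 = £325.71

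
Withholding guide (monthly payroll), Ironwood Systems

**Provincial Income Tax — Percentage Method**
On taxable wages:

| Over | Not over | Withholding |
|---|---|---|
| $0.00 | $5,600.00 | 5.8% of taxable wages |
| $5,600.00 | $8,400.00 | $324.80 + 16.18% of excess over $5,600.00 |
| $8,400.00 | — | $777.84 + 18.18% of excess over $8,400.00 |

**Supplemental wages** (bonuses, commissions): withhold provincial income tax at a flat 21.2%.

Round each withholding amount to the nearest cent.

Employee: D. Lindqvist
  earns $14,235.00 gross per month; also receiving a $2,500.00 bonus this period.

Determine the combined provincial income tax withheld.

Provincial Income Tax: taxable = $14,235.00
  $777.84 + 18.18% × ($14,235.00 − $8,400.00) = $777.84 + 18.18% × $5,835.00 = $1,838.64
Supplemental (21.2% flat on bonus): 21.2% × $2,500.00 = $530.00
Total provincial income tax: $1,838.64 + $530.00 = $2,368.64

$2,368.64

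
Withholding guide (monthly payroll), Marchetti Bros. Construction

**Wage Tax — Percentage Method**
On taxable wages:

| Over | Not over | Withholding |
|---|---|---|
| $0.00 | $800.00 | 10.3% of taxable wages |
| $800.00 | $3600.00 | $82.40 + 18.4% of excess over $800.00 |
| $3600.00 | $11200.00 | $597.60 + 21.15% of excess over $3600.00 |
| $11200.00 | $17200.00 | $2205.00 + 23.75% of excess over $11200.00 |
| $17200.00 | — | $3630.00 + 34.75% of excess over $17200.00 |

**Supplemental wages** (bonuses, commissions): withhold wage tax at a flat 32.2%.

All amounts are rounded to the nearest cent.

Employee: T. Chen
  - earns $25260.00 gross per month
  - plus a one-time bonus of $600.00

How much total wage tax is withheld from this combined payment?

Wage Tax: taxable = $25260.00
  $3630.00 + 34.75% × ($25260.00 − $17200.00) = $3630.00 + 34.75% × $8060.00 = $6430.85
Supplemental (32.2% flat on bonus): 32.2% × $600.00 = $193.20
Total wage tax: $6430.85 + $193.20 = $6624.05

$6624.05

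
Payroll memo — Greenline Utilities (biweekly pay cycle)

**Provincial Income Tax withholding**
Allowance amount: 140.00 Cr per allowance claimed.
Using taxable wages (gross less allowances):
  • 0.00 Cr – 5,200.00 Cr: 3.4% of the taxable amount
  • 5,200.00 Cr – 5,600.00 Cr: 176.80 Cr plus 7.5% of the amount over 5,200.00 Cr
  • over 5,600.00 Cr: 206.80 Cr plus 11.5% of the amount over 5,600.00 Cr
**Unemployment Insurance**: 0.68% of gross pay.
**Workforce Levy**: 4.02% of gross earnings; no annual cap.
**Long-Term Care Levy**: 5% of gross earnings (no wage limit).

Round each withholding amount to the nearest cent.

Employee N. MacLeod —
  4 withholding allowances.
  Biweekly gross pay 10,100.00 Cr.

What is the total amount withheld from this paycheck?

1,639.60 Cr

Provincial Income Tax: taxable = 10,100.00 Cr − 4×140.00 Cr = 9,540.00 Cr
  206.80 Cr + 11.5% × (9,540.00 Cr − 5,600.00 Cr) = 206.80 Cr + 11.5% × 3,940.00 Cr = 659.90 Cr
Unemployment Insurance: 0.68% × 10,100.00 Cr = 68.68 Cr
Workforce Levy: 4.02% × 10,100.00 Cr = 406.02 Cr
Long-Term Care Levy: 5% × 10,100.00 Cr = 505.00 Cr
Total: 659.90 Cr + 68.68 Cr + 406.02 Cr + 505.00 Cr = 1,639.60 Cr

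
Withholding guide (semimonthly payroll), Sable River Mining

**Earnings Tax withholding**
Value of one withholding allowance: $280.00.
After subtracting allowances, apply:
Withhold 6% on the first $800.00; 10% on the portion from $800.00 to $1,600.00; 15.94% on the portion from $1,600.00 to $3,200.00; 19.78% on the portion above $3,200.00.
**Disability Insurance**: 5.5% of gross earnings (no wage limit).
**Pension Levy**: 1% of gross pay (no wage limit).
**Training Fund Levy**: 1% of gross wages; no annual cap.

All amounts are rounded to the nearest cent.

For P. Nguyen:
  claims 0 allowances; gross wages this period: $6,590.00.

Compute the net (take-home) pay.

$5,042.17

Earnings Tax: taxable = $6,590.00
  $383.04 + 19.78% × ($6,590.00 − $3,200.00) = $383.04 + 19.78% × $3,390.00 = $1,053.58
Disability Insurance: 5.5% × $6,590.00 = $362.45
Pension Levy: 1% × $6,590.00 = $65.90
Training Fund Levy: 1% × $6,590.00 = $65.90
Total withheld: $1,053.58 + $362.45 + $65.90 + $65.90 = $1,547.83
Net pay: $6,590.00 − $1,547.83 = $5,042.17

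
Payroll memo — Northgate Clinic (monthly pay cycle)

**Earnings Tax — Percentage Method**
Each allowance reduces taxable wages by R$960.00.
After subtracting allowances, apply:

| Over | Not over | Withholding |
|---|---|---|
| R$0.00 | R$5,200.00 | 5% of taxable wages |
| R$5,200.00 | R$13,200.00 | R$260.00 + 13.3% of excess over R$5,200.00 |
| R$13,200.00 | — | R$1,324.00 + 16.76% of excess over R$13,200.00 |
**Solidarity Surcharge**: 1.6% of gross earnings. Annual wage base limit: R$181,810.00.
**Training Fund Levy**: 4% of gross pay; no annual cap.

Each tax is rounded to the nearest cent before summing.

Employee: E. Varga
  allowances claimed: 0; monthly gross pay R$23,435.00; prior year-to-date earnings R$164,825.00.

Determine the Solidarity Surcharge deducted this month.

R$271.76

Solidarity Surcharge: cap R$181,810.00 − YTD R$164,825.00 = R$16,985.00 subject; 1.6% × R$16,985.00 = R$271.76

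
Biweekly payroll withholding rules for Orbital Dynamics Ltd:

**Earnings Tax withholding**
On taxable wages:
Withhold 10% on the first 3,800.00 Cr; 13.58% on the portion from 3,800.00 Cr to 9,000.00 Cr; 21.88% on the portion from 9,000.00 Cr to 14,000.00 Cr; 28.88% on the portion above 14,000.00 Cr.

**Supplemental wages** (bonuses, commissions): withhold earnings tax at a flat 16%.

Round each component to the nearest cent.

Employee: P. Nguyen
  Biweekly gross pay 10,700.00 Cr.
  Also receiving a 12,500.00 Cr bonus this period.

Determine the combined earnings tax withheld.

Earnings Tax: taxable = 10,700.00 Cr
  1,086.16 Cr + 21.88% × (10,700.00 Cr − 9,000.00 Cr) = 1,086.16 Cr + 21.88% × 1,700.00 Cr = 1,458.12 Cr
Supplemental (16% flat on bonus): 16% × 12,500.00 Cr = 2,000.00 Cr
Total earnings tax: 1,458.12 Cr + 2,000.00 Cr = 3,458.12 Cr

3,458.12 Cr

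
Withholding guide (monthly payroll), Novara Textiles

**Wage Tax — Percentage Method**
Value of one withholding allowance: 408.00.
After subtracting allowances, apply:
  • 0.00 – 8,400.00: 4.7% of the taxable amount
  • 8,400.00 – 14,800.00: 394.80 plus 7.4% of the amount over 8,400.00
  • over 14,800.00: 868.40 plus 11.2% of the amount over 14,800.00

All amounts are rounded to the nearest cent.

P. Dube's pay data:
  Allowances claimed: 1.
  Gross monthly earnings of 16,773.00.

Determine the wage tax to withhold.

Wage Tax: taxable = 16,773.00 − 1×408.00 = 16,365.00
  868.40 + 11.2% × (16,365.00 − 14,800.00) = 868.40 + 11.2% × 1,565.00 = 1,043.68

1,043.68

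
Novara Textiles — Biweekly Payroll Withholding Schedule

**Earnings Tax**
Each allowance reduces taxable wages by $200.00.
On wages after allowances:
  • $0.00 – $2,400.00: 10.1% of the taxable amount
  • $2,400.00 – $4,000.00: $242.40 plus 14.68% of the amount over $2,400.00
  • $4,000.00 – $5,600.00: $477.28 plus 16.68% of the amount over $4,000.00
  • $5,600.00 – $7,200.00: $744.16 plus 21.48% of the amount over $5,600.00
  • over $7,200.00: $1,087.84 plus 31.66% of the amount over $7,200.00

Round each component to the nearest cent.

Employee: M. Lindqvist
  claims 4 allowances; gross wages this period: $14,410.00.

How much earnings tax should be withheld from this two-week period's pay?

Earnings Tax: taxable = $14,410.00 − 4×$200.00 = $13,610.00
  $1,087.84 + 31.66% × ($13,610.00 − $7,200.00) = $1,087.84 + 31.66% × $6,410.00 = $3,117.25

$3,117.25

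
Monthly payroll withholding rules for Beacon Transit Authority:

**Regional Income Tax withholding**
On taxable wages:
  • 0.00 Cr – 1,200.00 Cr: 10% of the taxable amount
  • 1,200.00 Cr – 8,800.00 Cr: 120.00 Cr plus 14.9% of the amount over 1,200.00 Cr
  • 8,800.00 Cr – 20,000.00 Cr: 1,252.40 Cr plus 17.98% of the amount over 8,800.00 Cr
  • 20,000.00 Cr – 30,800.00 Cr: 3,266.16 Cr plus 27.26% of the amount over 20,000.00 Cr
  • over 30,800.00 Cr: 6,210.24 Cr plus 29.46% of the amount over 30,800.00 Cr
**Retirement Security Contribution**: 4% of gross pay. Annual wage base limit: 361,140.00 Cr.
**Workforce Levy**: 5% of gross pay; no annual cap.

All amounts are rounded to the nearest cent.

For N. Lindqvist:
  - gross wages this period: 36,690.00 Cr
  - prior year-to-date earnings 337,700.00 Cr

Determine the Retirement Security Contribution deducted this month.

Retirement Security Contribution: cap 361,140.00 Cr − YTD 337,700.00 Cr = 23,440.00 Cr subject; 4% × 23,440.00 Cr = 937.60 Cr

937.60 Cr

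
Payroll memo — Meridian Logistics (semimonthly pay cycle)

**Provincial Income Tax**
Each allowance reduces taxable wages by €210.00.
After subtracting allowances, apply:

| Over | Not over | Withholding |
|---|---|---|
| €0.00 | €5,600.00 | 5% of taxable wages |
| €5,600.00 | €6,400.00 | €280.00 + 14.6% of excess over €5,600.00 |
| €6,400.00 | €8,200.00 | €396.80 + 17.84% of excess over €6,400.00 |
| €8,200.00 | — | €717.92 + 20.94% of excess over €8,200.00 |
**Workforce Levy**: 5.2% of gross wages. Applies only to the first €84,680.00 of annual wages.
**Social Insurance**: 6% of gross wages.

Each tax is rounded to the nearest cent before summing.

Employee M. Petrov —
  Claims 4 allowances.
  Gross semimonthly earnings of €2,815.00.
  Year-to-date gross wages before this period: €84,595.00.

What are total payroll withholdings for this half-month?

€272.07

Provincial Income Tax: taxable = €2,815.00 − 4×€210.00 = €1,975.00
  5% × €1,975.00 = €98.75
Workforce Levy: cap €84,680.00 − YTD €84,595.00 = €85.00 subject; 5.2% × €85.00 = €4.42
Social Insurance: 6% × €2,815.00 = €168.90
Total: €98.75 + €4.42 + €168.90 = €272.07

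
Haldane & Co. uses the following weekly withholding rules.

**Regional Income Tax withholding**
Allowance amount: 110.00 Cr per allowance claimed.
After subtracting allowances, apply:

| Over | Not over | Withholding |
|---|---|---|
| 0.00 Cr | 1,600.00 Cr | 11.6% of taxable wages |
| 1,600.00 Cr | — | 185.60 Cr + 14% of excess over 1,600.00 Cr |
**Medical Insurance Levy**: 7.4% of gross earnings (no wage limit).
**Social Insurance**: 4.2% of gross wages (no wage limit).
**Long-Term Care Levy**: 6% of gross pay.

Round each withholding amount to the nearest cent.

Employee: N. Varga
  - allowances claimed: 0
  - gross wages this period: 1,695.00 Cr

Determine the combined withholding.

Regional Income Tax: taxable = 1,695.00 Cr
  185.60 Cr + 14% × (1,695.00 Cr − 1,600.00 Cr) = 185.60 Cr + 14% × 95.00 Cr = 198.90 Cr
Medical Insurance Levy: 7.4% × 1,695.00 Cr = 125.43 Cr
Social Insurance: 4.2% × 1,695.00 Cr = 71.19 Cr
Long-Term Care Levy: 6% × 1,695.00 Cr = 101.70 Cr
Total: 198.90 Cr + 125.43 Cr + 71.19 Cr + 101.70 Cr = 497.22 Cr

497.22 Cr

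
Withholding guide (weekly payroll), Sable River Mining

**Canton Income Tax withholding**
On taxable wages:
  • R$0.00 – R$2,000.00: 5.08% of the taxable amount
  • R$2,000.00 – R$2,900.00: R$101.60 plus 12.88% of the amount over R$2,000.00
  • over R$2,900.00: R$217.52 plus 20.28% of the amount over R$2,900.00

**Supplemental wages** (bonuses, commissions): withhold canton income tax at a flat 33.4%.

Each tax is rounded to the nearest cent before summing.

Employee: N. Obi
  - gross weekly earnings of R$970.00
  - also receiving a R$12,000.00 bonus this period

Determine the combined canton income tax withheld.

R$4,057.28

Canton Income Tax: taxable = R$970.00
  5.08% × R$970.00 = R$49.28
Supplemental (33.4% flat on bonus): 33.4% × R$12,000.00 = R$4,008.00
Total canton income tax: R$49.28 + R$4,008.00 = R$4,057.28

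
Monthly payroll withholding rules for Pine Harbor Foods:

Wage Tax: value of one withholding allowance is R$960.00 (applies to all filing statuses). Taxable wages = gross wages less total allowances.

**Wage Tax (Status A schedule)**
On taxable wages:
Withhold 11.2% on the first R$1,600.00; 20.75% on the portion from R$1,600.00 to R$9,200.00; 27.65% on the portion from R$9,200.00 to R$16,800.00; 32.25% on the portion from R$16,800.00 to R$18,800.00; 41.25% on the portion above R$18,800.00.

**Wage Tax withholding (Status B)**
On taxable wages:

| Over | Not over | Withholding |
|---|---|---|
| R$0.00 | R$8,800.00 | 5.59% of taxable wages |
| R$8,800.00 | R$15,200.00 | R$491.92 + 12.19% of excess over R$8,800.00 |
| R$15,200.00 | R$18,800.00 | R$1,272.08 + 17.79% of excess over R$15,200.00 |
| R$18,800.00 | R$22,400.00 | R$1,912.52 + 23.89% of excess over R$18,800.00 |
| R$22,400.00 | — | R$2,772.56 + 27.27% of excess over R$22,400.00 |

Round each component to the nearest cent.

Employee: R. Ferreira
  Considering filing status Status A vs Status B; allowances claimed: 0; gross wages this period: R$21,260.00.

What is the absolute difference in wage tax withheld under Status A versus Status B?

Wage Tax (Status A): taxable = R$21,260.00
  R$4,502.60 + 41.25% × (R$21,260.00 − R$18,800.00) = R$4,502.60 + 41.25% × R$2,460.00 = R$5,517.35
Wage Tax (Status B): taxable = R$21,260.00
  R$1,912.52 + 23.89% × (R$21,260.00 − R$18,800.00) = R$1,912.52 + 23.89% × R$2,460.00 = R$2,500.21
Difference: |R$5,517.35 − R$2,500.21| = R$3,017.14 (higher under Status A)

R$3,017.14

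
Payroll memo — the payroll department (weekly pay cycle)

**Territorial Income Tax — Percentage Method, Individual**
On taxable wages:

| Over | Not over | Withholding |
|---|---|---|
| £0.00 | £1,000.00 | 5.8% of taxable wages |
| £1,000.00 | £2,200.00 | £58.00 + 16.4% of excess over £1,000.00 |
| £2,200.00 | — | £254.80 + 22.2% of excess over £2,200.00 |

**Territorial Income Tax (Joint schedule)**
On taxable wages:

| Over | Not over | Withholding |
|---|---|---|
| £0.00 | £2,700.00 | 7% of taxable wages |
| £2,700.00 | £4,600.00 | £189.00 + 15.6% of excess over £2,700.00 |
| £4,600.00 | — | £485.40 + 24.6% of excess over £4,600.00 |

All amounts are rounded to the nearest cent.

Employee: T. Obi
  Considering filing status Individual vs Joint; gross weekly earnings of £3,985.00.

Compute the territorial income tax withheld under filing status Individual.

Territorial Income Tax (Individual): taxable = £3,985.00
  £254.80 + 22.2% × (£3,985.00 − £2,200.00) = £254.80 + 22.2% × £1,785.00 = £651.07

£651.07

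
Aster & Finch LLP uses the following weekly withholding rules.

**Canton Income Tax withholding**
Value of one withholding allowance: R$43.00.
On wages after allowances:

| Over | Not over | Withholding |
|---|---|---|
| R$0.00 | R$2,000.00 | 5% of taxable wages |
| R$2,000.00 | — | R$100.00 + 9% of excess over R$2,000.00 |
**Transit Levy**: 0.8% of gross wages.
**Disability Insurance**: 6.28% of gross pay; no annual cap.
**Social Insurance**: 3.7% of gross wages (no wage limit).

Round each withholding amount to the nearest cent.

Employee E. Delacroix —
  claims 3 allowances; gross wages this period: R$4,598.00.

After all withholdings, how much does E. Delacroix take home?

Canton Income Tax: taxable = R$4,598.00 − 3×R$43.00 = R$4,469.00
  R$100.00 + 9% × (R$4,469.00 − R$2,000.00) = R$100.00 + 9% × R$2,469.00 = R$322.21
Transit Levy: 0.8% × R$4,598.00 = R$36.78
Disability Insurance: 6.28% × R$4,598.00 = R$288.75
Social Insurance: 3.7% × R$4,598.00 = R$170.13
Total withheld: R$322.21 + R$36.78 + R$288.75 + R$170.13 = R$817.87
Net pay: R$4,598.00 − R$817.87 = R$3,780.13

R$3,780.13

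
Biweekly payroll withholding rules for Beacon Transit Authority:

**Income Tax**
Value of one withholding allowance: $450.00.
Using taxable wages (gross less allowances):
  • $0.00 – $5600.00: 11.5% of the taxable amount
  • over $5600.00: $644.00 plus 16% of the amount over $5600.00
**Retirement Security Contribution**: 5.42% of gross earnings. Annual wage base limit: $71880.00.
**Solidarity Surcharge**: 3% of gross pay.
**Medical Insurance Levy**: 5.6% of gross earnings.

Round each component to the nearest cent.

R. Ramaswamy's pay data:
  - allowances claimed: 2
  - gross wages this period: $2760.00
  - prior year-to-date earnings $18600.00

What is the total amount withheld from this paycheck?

Income Tax: taxable = $2760.00 − 2×$450.00 = $1860.00
  11.5% × $1860.00 = $213.90
Retirement Security Contribution: 5.42% × $2760.00 = $149.59
Solidarity Surcharge: 3% × $2760.00 = $82.80
Medical Insurance Levy: 5.6% × $2760.00 = $154.56
Total: $213.90 + $149.59 + $82.80 + $154.56 = $600.85

$600.85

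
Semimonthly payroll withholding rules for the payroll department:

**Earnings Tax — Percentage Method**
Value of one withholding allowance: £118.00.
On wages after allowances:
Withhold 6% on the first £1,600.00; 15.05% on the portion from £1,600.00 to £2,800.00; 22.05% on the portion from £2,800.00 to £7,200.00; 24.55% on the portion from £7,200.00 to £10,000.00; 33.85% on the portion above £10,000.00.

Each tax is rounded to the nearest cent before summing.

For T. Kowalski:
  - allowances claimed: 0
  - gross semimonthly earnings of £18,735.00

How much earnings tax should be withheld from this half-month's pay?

Earnings Tax: taxable = £18,735.00
  £1,934.20 + 33.85% × (£18,735.00 − £10,000.00) = £1,934.20 + 33.85% × £8,735.00 = £4,891.00

£4,891.00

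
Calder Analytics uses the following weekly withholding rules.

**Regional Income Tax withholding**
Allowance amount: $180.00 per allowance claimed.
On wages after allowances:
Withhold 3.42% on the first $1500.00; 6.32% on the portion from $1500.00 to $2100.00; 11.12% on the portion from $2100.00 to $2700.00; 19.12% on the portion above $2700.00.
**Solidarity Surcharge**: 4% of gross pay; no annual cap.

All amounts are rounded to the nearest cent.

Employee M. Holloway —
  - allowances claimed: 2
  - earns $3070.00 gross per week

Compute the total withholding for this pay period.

Regional Income Tax: taxable = $3070.00 − 2×$180.00 = $2710.00
  $155.94 + 19.12% × ($2710.00 − $2700.00) = $155.94 + 19.12% × $10.00 = $157.85
Solidarity Surcharge: 4% × $3070.00 = $122.80
Total: $157.85 + $122.80 = $280.65

$280.65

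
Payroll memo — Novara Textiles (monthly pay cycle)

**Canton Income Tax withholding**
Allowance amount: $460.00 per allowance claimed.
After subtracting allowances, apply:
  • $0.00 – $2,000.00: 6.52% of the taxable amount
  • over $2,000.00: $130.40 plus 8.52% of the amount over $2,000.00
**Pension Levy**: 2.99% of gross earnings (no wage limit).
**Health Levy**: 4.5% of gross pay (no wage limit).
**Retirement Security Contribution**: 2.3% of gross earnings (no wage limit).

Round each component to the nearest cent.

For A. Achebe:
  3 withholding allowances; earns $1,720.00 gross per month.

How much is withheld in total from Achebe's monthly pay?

Canton Income Tax: taxable = $1,720.00 − 3×$460.00 = $340.00
  6.52% × $340.00 = $22.17
Pension Levy: 2.99% × $1,720.00 = $51.43
Health Levy: 4.5% × $1,720.00 = $77.40
Retirement Security Contribution: 2.3% × $1,720.00 = $39.56
Total: $22.17 + $51.43 + $77.40 + $39.56 = $190.56

$190.56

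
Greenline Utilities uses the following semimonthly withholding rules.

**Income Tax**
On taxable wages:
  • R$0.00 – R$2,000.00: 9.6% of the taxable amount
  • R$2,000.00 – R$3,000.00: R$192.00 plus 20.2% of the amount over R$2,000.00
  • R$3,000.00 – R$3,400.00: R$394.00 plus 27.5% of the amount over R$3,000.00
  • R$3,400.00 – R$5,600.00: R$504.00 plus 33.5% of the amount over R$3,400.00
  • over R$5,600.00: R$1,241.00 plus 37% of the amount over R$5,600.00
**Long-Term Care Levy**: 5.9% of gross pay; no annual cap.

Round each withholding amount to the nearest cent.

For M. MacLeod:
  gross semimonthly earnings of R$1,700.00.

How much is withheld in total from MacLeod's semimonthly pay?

Income Tax: taxable = R$1,700.00
  9.6% × R$1,700.00 = R$163.20
Long-Term Care Levy: 5.9% × R$1,700.00 = R$100.30
Total: R$163.20 + R$100.30 = R$263.50

R$263.50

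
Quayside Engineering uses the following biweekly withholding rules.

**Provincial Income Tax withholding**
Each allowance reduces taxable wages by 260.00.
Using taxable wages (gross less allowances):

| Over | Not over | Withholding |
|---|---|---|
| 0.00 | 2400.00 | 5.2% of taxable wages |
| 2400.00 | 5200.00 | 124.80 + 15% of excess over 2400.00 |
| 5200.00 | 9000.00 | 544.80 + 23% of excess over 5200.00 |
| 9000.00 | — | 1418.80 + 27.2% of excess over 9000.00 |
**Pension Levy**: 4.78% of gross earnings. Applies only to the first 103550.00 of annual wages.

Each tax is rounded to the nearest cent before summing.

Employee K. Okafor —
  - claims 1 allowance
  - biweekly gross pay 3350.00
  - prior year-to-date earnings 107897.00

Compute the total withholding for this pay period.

Provincial Income Tax: taxable = 3350.00 − 1×260.00 = 3090.00
  124.80 + 15% × (3090.00 − 2400.00) = 124.80 + 15% × 690.00 = 228.30
Pension Levy: YTD 107897.00 ≥ cap 103550.00 → 0.00
Total: 228.30 + 0.00 = 228.30

228.30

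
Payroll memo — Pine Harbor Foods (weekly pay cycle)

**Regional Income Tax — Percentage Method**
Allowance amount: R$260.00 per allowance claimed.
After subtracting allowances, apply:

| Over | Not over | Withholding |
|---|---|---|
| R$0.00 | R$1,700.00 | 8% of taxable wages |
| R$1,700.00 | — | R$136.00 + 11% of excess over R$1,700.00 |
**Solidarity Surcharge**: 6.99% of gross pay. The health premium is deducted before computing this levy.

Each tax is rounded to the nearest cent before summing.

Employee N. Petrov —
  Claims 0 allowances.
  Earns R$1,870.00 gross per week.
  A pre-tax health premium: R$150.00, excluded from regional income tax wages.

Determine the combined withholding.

R$258.43

Regional Income Tax: taxable = R$1,870.00 − R$150.00 = R$1,720.00
  R$136.00 + 11% × (R$1,720.00 − R$1,700.00) = R$136.00 + 11% × R$20.00 = R$138.20
Solidarity Surcharge: 6.99% × R$1,720.00 = R$120.23
Total: R$138.20 + R$120.23 = R$258.43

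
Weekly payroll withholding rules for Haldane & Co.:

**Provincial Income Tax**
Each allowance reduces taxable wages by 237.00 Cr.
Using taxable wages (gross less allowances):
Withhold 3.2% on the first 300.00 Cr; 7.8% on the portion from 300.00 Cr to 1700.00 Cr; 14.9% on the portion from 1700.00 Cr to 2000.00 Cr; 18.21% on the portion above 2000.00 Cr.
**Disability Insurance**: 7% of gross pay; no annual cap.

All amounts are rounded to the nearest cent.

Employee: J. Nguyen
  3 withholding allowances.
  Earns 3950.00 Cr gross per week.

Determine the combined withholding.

665.62 Cr

Provincial Income Tax: taxable = 3950.00 Cr − 3×237.00 Cr = 3239.00 Cr
  163.50 Cr + 18.21% × (3239.00 Cr − 2000.00 Cr) = 163.50 Cr + 18.21% × 1239.00 Cr = 389.12 Cr
Disability Insurance: 7% × 3950.00 Cr = 276.50 Cr
Total: 389.12 Cr + 276.50 Cr = 665.62 Cr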